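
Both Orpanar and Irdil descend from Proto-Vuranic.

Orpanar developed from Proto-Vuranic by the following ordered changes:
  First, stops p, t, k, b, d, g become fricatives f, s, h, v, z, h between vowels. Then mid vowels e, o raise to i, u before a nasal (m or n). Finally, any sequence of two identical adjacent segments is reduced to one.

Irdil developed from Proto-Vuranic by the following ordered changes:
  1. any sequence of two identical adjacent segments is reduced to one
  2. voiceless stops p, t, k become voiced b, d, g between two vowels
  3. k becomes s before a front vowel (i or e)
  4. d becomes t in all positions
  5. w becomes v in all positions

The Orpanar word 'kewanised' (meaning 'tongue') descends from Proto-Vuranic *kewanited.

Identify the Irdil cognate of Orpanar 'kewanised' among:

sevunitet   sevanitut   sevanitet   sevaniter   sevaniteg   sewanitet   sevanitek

Irdil: start from *kewanited.
  rule 1: no change — kewanited
  rule 2 (intervocalic voicing): kewanited → kewanided
  rule 3 (palatalisation): kewanided → sewanided
  rule 4 (unconditioned shift): sewanided → sewanitet
  rule 5 (unconditioned shift): sewanitet → sevanitet
  ⇒ Irdil sevanitet
Among the options, 'sevanitet' alone shows every Irdil change applied in order.

sevanitet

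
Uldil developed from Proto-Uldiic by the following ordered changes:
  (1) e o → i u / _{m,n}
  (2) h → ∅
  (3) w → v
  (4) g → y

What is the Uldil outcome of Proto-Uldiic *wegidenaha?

veyidinaa

Uldil: start from *wegidenaha.
  rule 1 (pre-nasal raising): wegidenaha → wegidinaha
  rule 2 (h-loss): wegidinaha → wegidinaa
  rule 3 (unconditioned shift): wegidinaa → vegidinaa
  rule 4 (unconditioned shift): vegidinaa → veyidinaa
  ⇒ Uldil veyidinaa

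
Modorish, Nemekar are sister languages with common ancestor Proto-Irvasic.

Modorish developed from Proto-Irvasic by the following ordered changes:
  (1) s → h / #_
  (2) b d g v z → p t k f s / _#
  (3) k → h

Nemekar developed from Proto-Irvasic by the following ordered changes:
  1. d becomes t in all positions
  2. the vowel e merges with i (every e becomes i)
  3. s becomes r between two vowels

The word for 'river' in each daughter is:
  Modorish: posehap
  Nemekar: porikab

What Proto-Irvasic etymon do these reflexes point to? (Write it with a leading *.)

*posekab

Position 7: Modorish has p, Nemekar has b. Nemekar preserves b here (none of its changes turn any other segment into b), so the proto-segment is *b.
Position 4: Modorish has e, Nemekar has i. Modorish preserves e here (none of its changes turn any other segment into e), so the proto-segment is *e.
This points to *posekab. Verify forward in each daughter:
Modorish: *posekab > posekap > posehap  (by final devoicing, unconditioned shift)
Nemekar: *posekab > posikab > porikab  (by vowel merger, rhotacism)
Only *posekab yields all of Modorish posehap, Nemekar porikab.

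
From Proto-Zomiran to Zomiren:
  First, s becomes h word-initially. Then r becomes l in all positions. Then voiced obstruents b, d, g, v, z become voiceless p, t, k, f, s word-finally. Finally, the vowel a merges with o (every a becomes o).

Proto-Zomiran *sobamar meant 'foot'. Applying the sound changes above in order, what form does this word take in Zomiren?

hobomol

Zomiren: start from *sobamar.
  rule 1 (debuccalisation): sobamar → hobamar
  rule 2 (unconditioned shift): hobamar → hobamal
  rule 3: no change — hobamal
  rule 4 (vowel merger): hobamal → hobomol
  ⇒ Zomiren hobomol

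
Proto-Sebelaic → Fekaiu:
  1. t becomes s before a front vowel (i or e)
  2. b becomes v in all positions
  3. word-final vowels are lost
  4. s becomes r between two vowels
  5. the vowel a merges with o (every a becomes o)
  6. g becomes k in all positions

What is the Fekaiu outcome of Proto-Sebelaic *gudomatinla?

Fekaiu: *gudomatinla > gudomasinla > gudomasinl > gudomarinl > gudomorinl > kudomorinl  (by palatalisation, apocope, rhotacism, vowel merger, unconditioned shift)

kudomorinl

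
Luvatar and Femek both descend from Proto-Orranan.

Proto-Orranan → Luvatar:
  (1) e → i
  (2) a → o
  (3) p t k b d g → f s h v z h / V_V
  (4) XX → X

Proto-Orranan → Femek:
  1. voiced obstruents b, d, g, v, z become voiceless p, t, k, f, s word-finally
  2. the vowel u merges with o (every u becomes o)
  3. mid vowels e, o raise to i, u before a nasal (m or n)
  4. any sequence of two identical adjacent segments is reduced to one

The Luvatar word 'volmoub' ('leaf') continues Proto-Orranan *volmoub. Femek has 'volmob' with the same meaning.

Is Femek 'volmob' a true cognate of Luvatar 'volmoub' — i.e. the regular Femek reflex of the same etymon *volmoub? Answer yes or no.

no

Derive the expected Femek reflex of *volmoub:
Femek: *volmoub > volmoup > volmoop > volmop  (by final devoicing, vowel merger, degemination)
The regular Femek reflex would be 'volmop', but the attested form is 'volmob'. The correspondence is irregular, so they are not cognates (the Femek form has a different source).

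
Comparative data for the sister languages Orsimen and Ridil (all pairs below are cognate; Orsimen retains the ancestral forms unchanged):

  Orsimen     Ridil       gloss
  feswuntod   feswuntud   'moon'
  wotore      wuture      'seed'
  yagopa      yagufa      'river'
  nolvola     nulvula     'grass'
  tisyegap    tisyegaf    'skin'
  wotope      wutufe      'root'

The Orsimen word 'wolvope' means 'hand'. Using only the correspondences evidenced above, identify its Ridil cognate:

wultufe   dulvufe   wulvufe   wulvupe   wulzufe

wulvufe

feswuntod ~ feswuntud, wotore ~ wuture — Orsimen o corresponds to Ridil u after a consonant, before a consonant other than r, m, n, p, b, f, v.
yagopa ~ yagufa, wotope ~ wutufe — Orsimen o corresponds to Ridil u after a consonant, before a labial obstruent.
wotope ~ wutufe — Orsimen p corresponds to Ridil f between vowels (before a front vowel).
Applying these to Orsimen 'wolvope':
  wolvope → wulvope   (o→u after a consonant, before a consonant other than r, m, n, p, b, f, v)
  wulvope → wulvupe   (o→u after a consonant, before a labial obstruent)
  wulvupe → wulvufe   (p→f between vowels (before a front vowel))
So the Ridil cognate is 'wulvufe'.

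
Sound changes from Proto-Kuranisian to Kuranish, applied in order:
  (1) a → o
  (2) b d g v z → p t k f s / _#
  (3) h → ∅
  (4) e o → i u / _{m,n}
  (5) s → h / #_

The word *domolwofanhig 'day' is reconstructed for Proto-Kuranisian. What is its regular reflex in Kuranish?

dumolwofunik

Kuranish: start from *domolwofanhig.
  rule 1 (vowel merger): domolwofanhig → domolwofonhig
  rule 2 (final devoicing): domolwofonhig → domolwofonhik
  rule 3 (h-loss): domolwofonhik → domolwofonik
  rule 4 (pre-nasal raising): domolwofonik → dumolwofunik
  rule 5: no change — dumolwofunik
  ⇒ Kuranish dumolwofunik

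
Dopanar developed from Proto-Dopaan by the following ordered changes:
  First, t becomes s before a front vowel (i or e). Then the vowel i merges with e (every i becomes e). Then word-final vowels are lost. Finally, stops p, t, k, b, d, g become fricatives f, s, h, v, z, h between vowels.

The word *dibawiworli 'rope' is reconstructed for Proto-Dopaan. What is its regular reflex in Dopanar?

devaweworl

Dopanar: start from *dibawiworli.
  rule 1: no change — dibawiworli
  rule 2 (vowel merger): dibawiworli → debaweworle
  rule 3 (apocope): debaweworle → debaweworl
  rule 4 (intervocalic lenition): debaweworl → devaweworl
  ⇒ Dopanar devaweworl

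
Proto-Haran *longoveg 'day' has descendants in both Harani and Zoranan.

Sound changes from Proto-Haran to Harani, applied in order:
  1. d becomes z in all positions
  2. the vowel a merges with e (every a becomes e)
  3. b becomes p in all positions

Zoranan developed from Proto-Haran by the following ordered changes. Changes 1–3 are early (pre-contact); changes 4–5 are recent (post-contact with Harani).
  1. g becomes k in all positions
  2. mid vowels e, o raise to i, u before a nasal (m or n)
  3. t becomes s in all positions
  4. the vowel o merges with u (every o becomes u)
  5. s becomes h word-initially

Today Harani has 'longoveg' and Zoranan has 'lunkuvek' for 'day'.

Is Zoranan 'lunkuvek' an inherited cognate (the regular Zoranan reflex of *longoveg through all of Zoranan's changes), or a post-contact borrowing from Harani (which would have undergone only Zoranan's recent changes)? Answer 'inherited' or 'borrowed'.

inherited

If inherited, *longoveg would pass through all of Zoranan's changes:
Zoranan: start from *longoveg.
  rule 1 (unconditioned shift): longoveg → lonkovek
  rule 2 (pre-nasal raising): lonkovek → lunkovek
  rule 3: no change — lunkovek
  rule 4 (vowel merger): lunkovek → lunkuvek
  rule 5: no change — lunkuvek
  ⇒ Zoranan lunkuvek
If borrowed from Harani 'longoveg' after the early changes, it would undergo only the recent ones:
  rule 4 (vowel merger): longoveg → lunguveg
  rule 5 (debuccalisation): no change (lunguveg)
  ⇒ as a loan: lunguveg
Zoranan 'lunkuvek' matches the inherited outcome exactly, so it is an inherited cognate, not a loan.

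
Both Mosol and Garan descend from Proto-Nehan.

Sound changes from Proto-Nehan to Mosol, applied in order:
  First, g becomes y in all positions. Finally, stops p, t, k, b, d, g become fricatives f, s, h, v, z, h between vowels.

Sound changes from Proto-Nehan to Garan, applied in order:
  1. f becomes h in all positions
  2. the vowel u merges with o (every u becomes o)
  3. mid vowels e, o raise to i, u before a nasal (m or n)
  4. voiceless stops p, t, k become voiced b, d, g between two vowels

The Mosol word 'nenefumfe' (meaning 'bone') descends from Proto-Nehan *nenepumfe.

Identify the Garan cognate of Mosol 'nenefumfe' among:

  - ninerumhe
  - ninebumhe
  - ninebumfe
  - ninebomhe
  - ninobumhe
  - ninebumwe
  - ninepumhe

Garan: *nenepumfe > nenepumhe > nenepomhe > ninepumhe > ninebumhe  (by unconditioned shift, vowel merger, pre-nasal raising, intervocalic voicing)

ninebumhe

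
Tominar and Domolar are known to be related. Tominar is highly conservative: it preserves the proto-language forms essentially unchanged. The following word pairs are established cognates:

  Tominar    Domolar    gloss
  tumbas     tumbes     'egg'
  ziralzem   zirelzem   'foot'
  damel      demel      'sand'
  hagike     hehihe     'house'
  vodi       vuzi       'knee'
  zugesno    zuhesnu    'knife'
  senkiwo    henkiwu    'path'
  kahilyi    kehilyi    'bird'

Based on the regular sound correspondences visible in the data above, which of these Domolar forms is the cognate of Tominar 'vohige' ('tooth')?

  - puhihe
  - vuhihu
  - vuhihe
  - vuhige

vuhihe

vodi ~ vuzi — Tominar o corresponds to Domolar u after a consonant, before a consonant other than r, m, n, p, b, f, v.
zugesno ~ zuhesnu — Tominar g corresponds to Domolar h between vowels (before a front vowel).
Applying these to Tominar 'vohige':
  vohige → vuhige   (o→u after a consonant, before a consonant other than r, m, n, p, b, f, v)
  vuhige → vuhihe   (g→h between vowels (before a front vowel))
So the Domolar cognate is 'vuhihe'.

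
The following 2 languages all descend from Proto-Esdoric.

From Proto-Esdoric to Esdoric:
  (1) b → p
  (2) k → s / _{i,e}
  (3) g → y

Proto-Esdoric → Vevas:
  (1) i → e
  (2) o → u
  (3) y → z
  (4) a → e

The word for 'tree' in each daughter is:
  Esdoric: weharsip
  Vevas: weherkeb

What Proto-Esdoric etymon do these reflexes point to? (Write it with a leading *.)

Position 4: Esdoric has a, Vevas has e. Esdoric preserves a here (none of its changes turn any other segment into a), so the proto-segment is *a.
Position 6: Esdoric has s, Vevas has k. Vevas preserves k here (none of its changes turn any other segment into k), so the proto-segment is *k.
Verify the candidate proto-form against each daughter:
Esdoric: start from *weharkib.
  rule 1 (unconditioned shift): weharkib → weharkip
  rule 2 (palatalisation): weharkip → weharsip
  rule 3: no change — weharsip
  ⇒ Esdoric weharsip
Vevas: *weharkib > weharkeb > weherkeb  (by vowel merger, vowel merger)
*weharkib is the unique common source.

*weharkib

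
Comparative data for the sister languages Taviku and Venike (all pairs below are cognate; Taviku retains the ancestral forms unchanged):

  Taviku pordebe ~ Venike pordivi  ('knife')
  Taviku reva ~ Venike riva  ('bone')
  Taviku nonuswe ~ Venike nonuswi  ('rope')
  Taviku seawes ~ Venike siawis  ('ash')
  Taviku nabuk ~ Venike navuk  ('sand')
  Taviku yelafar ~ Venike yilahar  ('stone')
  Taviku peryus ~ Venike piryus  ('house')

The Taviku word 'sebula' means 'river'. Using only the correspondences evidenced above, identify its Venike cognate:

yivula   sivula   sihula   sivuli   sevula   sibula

pordebe ~ pordivi — Taviku e corresponds to Venike i after a consonant, before a labial obstruent.
nabuk ~ navuk — Taviku b corresponds to Venike v between vowels (before a back vowel).
Applying these to Taviku 'sebula':
  sebula → sibula   (e→i after a consonant, before a labial obstruent)
  sibula → sivula   (b→v between vowels (before a back vowel))
So the Venike cognate is 'sivula'.

sivula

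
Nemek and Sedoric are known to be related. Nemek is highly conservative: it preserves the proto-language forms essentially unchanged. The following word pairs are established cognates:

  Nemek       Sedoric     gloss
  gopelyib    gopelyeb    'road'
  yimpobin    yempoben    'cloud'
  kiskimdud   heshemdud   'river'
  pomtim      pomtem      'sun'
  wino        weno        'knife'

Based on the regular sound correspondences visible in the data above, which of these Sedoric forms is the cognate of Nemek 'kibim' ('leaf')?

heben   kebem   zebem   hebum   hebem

hebem

kiskimdud ~ heshemdud — Nemek k corresponds to Sedoric h word-initially before a front vowel.
gopelyib ~ gopelyeb — Nemek i corresponds to Sedoric e after a consonant, before a labial obstruent.
yimpobin ~ yempoben, kiskimdud ~ heshemdud — Nemek i corresponds to Sedoric e after a consonant, before a nasal.
Applying these to Nemek 'kibim':
  kibim → hibim   (k→h word-initially before a front vowel)
  hibim → hebim   (i→e after a consonant, before a labial obstruent)
  hebim → hebem   (i→e after a consonant, before a nasal)
So the Sedoric cognate is 'hebem'.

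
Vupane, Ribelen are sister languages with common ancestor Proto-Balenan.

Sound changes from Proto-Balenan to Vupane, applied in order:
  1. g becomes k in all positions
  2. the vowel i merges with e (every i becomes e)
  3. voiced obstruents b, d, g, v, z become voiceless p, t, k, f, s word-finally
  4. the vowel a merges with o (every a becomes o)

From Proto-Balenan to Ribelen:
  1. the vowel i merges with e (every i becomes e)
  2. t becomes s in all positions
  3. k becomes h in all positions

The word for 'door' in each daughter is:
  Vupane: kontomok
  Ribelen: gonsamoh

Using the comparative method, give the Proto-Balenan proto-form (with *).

*gontamok

Position 1: Vupane has k, Ribelen has g. Ribelen preserves g here (none of its changes turn any other segment into g), so the proto-segment is *g.
Position 5: Vupane has o, Ribelen has a. Ribelen preserves a here (none of its changes turn any other segment into a), so the proto-segment is *a.
Position 4: Vupane has t, Ribelen has s. Taking the neighbouring segments as reconstructed: Vupane t can only go back to *t; Ribelen s could go back to *t or *s — the one source consistent with every daughter is *t.
Continuing position by position gives *gontamok; check it forward:
Vupane: *gontamok
  gontamok → kontamok   [unconditioned shift]
  kontamok (rule 2 does not apply)
  kontamok (rule 3 does not apply)
  kontamok → kontomok   [vowel merger]
  giving Vupane kontomok.
Ribelen: *gontamok
  gontamok (rule 1 does not apply)
  gontamok → gonsamok   [unconditioned shift]
  gonsamok → gonsamoh   [unconditioned shift]
  giving Ribelen gonsamoh.
No other proto-form is consistent with every reflex, so the reconstruction is *gontamok.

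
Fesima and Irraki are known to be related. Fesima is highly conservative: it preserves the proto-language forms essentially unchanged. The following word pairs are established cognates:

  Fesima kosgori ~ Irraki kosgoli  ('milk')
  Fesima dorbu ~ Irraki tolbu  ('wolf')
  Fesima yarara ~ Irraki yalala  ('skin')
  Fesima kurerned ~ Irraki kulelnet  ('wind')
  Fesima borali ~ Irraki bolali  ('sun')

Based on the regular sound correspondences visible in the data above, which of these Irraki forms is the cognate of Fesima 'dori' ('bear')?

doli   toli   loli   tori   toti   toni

toli

dorbu ~ tolbu — Fesima d corresponds to Irraki t word-initially before a back vowel.
kosgori ~ kosgoli — Fesima r corresponds to Irraki l between vowels (before a front vowel).
Applying these to Fesima 'dori':
  dori → tori   (d→t word-initially before a back vowel)
  tori → toli   (r→l between vowels (before a front vowel))
So the Irraki cognate is 'toli'.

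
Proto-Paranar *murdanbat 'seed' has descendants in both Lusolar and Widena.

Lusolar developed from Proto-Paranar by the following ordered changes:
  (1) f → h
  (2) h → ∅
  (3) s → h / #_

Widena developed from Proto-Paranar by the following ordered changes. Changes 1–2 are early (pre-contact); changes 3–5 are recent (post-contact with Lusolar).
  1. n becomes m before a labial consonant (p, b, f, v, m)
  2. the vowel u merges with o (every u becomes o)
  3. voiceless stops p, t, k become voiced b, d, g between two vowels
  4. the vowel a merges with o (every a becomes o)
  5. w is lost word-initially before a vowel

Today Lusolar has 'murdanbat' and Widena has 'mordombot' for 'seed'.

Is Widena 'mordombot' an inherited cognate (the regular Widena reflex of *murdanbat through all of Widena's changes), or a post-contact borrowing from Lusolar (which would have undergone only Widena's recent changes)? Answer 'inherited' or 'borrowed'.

If inherited, *murdanbat would pass through all of Widena's changes:
Widena: start from *murdanbat.
  rule 1 (nasal place assimilation): murdanbat → murdambat
  rule 2 (vowel merger): murdambat → mordambat
  rule 3: no change — mordambat
  rule 4 (vowel merger): mordambat → mordombot
  rule 5: no change — mordombot
  ⇒ Widena mordombot
If borrowed from Lusolar 'murdanbat' after the early changes, it would undergo only the recent ones:
  rule 3 (intervocalic voicing): no change (murdanbat)
  rule 4 (vowel merger): murdanbat → murdonbot
  rule 5 (glide loss): no change (murdonbot)
  ⇒ as a loan: murdonbot
Widena 'mordombot' matches the inherited outcome exactly, so it is an inherited cognate, not a loan.

inherited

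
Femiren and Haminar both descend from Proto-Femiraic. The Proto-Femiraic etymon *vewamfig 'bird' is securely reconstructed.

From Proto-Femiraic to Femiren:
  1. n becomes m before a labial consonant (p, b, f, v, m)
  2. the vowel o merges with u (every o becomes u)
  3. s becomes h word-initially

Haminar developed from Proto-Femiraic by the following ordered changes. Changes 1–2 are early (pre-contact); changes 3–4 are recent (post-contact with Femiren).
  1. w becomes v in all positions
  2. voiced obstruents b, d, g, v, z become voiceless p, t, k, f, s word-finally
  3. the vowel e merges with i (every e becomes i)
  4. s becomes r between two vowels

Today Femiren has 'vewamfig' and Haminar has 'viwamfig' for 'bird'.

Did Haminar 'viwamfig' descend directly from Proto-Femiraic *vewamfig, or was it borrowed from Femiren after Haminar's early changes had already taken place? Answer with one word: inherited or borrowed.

If inherited, *vewamfig would pass through all of Haminar's changes:
Haminar: *vewamfig > vevamfig > vevamfik > vivamfik  (by unconditioned shift, final devoicing, vowel merger)
If borrowed from Femiren 'vewamfig' after the early changes, it would undergo only the recent ones:
  rule 3 (vowel merger): vewamfig → viwamfig
  rule 4 (rhotacism): no change (viwamfig)
  ⇒ as a loan: viwamfig
Haminar 'viwamfig' matches the loan outcome 'viwamfig', not the inherited 'vivamfik' — it skipped the early Haminar changes, so it was borrowed from Femiren.

borrowed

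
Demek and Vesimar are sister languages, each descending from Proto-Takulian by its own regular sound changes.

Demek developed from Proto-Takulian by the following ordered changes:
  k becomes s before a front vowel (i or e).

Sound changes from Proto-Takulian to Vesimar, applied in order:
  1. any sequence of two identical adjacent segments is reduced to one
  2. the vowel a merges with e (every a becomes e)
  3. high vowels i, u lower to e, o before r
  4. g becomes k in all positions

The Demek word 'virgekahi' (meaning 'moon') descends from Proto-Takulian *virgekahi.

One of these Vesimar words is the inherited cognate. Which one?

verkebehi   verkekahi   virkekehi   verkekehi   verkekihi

verkekehi

Vesimar: *virgekahi
  virgekahi (rule 1 does not apply)
  virgekahi → virgekehi   [vowel merger]
  virgekehi → vergekehi   [pre-rhotic lowering]
  vergekehi → verkekehi   [unconditioned shift]
  giving Vesimar verkekehi.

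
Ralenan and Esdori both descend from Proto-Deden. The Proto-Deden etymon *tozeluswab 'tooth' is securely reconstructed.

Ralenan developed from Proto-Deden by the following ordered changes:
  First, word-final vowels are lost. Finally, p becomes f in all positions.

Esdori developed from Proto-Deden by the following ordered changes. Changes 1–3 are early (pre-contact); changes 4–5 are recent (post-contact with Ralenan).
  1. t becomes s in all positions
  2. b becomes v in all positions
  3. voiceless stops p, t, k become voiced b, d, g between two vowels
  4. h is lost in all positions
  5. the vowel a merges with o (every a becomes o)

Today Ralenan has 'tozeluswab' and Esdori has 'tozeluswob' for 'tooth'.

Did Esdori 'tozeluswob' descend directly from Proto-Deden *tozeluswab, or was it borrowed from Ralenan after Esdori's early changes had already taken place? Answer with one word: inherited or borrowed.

borrowed

If inherited, *tozeluswab would pass through all of Esdori's changes:
Esdori: *tozeluswab
  tozeluswab → sozeluswab   [unconditioned shift]
  sozeluswab → sozeluswav   [unconditioned shift]
  sozeluswav (rule 3 does not apply)
  sozeluswav (rule 4 does not apply)
  sozeluswav → sozeluswov   [vowel merger]
  giving Esdori sozeluswov.
If borrowed from Ralenan 'tozeluswab' after the early changes, it would undergo only the recent ones:
  rule 4 (h-loss): no change (tozeluswab)
  rule 5 (vowel merger): tozeluswab → tozeluswob
  ⇒ as a loan: tozeluswob
Esdori 'tozeluswob' matches the loan outcome 'tozeluswob', not the inherited 'sozeluswov' — it skipped the early Esdori changes, so it was borrowed from Ralenan.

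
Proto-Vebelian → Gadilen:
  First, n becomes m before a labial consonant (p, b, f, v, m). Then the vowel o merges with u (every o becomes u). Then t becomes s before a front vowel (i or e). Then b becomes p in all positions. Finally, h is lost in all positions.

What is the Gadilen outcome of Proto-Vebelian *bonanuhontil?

Gadilen: *bonanuhontil
  bonanuhontil (rule 1 does not apply)
  bonanuhontil → bunanuhuntil   [vowel merger]
  bunanuhuntil → bunanuhunsil   [palatalisation]
  bunanuhunsil → punanuhunsil   [unconditioned shift]
  punanuhunsil → punanuunsil   [h-loss]
  giving Gadilen punanuunsil.

punanuunsil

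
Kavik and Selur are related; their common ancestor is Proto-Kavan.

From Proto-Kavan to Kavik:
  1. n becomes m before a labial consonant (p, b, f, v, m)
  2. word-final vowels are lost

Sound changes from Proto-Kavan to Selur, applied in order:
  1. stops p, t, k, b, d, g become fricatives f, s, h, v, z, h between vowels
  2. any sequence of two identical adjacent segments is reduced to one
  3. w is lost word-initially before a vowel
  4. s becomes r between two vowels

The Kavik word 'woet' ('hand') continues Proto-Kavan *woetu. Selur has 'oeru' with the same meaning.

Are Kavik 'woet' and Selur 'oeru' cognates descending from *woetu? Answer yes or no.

yes

Derive the expected Selur reflex of *woetu:
Selur: start from *woetu.
  rule 1 (intervocalic lenition): woetu → woesu
  rule 2: no change — woesu
  rule 3 (glide loss): woesu → oesu
  rule 4 (rhotacism): oesu → oeru
  ⇒ Selur oeru
Selur 'oeru' matches the regular reflex exactly, so the pair is cognate.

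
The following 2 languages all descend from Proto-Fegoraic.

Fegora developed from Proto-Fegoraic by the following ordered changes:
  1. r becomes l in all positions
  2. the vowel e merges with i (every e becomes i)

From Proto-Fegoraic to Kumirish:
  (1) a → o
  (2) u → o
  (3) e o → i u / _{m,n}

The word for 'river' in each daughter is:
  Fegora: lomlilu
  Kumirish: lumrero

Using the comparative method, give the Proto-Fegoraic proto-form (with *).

*lomreru

Position 7: Fegora has u, Kumirish has o. Fegora preserves u here (none of its changes turn any other segment into u), so the proto-segment is *u.
Position 5: Fegora has i, Kumirish has e. Kumirish preserves e here (none of its changes turn any other segment into e), so the proto-segment is *e.
Position 4: Fegora has l, Kumirish has r. Kumirish preserves r here (none of its changes turn any other segment into r), so the proto-segment is *r.
This points to *lomreru. Verify forward in each daughter:
Fegora: *lomreru > lomlelu > lomlilu  (by unconditioned shift, vowel merger)
Kumirish: *lomreru
  lomreru (rule 1 does not apply)
  lomreru → lomrero   [vowel merger]
  lomrero → lumrero   [pre-nasal raising]
  giving Kumirish lumrero.
Only *lomreru yields all of Fegora lomlilu, Kumirish lumrero.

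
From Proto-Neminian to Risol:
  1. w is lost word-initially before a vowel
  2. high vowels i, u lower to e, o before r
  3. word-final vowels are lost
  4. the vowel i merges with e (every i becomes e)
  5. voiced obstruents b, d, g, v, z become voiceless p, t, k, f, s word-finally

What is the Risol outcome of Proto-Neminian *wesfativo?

Risol: *wesfativo > esfativo > esfativ > esfatev > esfatef  (by glide loss, apocope, vowel merger, final devoicing)

esfatef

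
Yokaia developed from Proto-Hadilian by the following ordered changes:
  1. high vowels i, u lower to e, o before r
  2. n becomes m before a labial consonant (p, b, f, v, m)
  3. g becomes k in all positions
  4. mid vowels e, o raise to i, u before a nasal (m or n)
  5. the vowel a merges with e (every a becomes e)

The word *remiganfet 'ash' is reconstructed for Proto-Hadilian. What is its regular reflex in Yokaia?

rimikemfet

Yokaia: *remiganfet
  remiganfet (rule 1 does not apply)
  remiganfet → remigamfet   [nasal place assimilation]
  remigamfet → remikamfet   [unconditioned shift]
  remikamfet → rimikamfet   [pre-nasal raising]
  rimikamfet → rimikemfet   [vowel merger]
  giving Yokaia rimikemfet.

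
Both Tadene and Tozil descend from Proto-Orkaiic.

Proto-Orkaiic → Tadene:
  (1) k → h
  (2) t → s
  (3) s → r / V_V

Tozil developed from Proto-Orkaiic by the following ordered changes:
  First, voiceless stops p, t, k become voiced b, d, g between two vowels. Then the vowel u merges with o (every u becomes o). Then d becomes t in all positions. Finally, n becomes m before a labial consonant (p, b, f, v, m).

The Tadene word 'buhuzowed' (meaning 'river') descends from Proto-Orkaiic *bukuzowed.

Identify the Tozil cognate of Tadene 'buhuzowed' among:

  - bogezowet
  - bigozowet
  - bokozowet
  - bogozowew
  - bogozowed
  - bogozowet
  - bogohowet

Tozil: *bukuzowed
  bukuzowed → buguzowed   [intervocalic voicing]
  buguzowed → bogozowed   [vowel merger]
  bogozowed → bogozowet   [unconditioned shift]
  bogozowet (rule 4 does not apply)
  giving Tozil bogozowet.
The other candidates each miss or misapply at least one Tozil change.

bogozowet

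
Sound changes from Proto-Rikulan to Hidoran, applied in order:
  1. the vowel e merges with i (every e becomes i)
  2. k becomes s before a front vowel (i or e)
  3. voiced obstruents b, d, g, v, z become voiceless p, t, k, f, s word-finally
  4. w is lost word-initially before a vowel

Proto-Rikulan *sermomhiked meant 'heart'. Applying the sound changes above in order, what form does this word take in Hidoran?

sirmomhisit

Hidoran: *sermomhiked > sirmomhikid > sirmomhisid > sirmomhisit  (by vowel merger, palatalisation, final devoicing)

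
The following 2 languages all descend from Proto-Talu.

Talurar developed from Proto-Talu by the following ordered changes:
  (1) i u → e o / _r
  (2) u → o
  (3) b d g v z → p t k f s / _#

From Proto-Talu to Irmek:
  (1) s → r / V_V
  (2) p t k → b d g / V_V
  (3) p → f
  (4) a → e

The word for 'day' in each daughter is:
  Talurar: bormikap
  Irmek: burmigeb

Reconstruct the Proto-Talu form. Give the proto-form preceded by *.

Position 6: Talurar has k, Irmek has g. Taking the neighbouring segments as reconstructed: Talurar k can only go back to *k; Irmek g could go back to *k or *g — the one source consistent with every daughter is *k.
Position 8: Talurar has p, Irmek has b. Taking the neighbouring segments as reconstructed: Talurar p could go back to *p or *b; Irmek b can only go back to *b — the one source consistent with every daughter is *b.
Position 2: Talurar has o, Irmek has u. Irmek preserves u here (none of its changes turn any other segment into u), so the proto-segment is *u.
Verify the candidate proto-form against each daughter:
Talurar: *burmikab > bormikab > bormikap  (by pre-rhotic lowering, final devoicing)
Irmek: *burmikab > burmigab > burmigeb  (by intervocalic voicing, vowel merger)
No other proto-form is consistent with every reflex, so the reconstruction is *burmikab.

*burmikab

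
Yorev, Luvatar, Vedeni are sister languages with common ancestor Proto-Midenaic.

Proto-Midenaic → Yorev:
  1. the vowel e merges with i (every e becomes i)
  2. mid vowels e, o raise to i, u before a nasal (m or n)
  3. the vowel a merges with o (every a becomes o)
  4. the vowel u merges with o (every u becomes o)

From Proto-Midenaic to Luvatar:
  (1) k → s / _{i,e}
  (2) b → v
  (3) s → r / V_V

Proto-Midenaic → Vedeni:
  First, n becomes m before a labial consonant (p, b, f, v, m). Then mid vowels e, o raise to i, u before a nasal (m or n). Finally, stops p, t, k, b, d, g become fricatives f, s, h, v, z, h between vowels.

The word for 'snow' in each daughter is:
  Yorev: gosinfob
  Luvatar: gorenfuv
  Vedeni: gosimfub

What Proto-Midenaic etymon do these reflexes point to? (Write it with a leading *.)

Position 3: Yorev has s, Luvatar has r, Vedeni has s. Yorev preserves s here (none of its changes turn any other segment into s), so the proto-segment is *s.
Position 7: Yorev has o, Luvatar has u, Vedeni has u. Luvatar preserves u here (none of its changes turn any other segment into u), so the proto-segment is *u.
Position 8: Yorev has b, Luvatar has v, Vedeni has b. Yorev preserves b here (none of its changes turn any other segment into b), so the proto-segment is *b.
Verify the candidate proto-form against each daughter:
Yorev: *gosenfub > gosinfub > gosinfob  (by vowel merger, vowel merger)
Luvatar: start from *gosenfub.
  rule 1: no change — gosenfub
  rule 2 (unconditioned shift): gosenfub → gosenfuv
  rule 3 (rhotacism): gosenfuv → gorenfuv
  ⇒ Luvatar gorenfuv
Vedeni: *gosenfub > gosemfub > gosimfub  (by nasal place assimilation, pre-nasal raising)
No other proto-form is consistent with every reflex, so the reconstruction is *gosenfub.

*gosenfub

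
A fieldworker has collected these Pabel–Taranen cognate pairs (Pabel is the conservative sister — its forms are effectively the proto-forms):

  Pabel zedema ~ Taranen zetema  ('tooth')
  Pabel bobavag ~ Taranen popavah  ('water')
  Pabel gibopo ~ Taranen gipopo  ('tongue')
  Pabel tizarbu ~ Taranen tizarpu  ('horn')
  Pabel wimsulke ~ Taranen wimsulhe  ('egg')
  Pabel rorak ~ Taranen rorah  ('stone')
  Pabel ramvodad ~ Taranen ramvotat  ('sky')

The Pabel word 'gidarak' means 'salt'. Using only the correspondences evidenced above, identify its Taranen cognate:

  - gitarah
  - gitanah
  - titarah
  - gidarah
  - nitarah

ramvodad ~ ramvotat — Pabel d corresponds to Taranen t between vowels (before a back vowel).
rorak ~ rorah — Pabel k corresponds to Taranen h word-finally.
Applying these to Pabel 'gidarak':
  gidarak → gitarak   (d→t between vowels (before a back vowel))
  gitarak → gitarah   (k→h word-finally)
So the Taranen cognate is 'gitarah'.

gitarah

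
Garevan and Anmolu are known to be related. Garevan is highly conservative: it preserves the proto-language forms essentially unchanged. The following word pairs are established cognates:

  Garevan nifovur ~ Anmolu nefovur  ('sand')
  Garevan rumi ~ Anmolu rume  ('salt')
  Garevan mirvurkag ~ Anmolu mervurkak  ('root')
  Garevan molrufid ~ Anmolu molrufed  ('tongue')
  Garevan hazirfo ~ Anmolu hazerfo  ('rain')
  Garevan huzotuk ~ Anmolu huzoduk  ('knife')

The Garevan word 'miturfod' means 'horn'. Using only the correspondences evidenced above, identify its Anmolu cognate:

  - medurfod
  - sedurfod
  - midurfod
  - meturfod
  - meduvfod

molrufid ~ molrufed — Garevan i corresponds to Anmolu e after a consonant, before a consonant other than r, m, n, p, b, f, v.
huzotuk ~ huzoduk — Garevan t corresponds to Anmolu d between vowels (before a back vowel).
Applying these to Garevan 'miturfod':
  miturfod → meturfod   (i→e after a consonant, before a consonant other than r, m, n, p, b, f, v)
  meturfod → medurfod   (t→d between vowels (before a back vowel))
So the Anmolu cognate is 'medurfod'.

medurfod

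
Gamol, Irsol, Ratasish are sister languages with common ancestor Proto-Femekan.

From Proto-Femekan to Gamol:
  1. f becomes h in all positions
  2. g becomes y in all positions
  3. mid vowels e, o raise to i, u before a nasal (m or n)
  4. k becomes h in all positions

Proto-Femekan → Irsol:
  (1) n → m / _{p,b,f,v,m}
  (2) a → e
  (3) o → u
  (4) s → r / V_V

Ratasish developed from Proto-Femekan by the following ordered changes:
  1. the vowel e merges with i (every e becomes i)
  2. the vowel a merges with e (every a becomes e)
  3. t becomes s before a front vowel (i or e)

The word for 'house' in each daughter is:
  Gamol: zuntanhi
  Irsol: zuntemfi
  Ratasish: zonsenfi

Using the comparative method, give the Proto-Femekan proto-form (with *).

Position 6: Gamol has n, Irsol has m, Ratasish has n. Gamol preserves n here (none of its changes turn any other segment into n), so the proto-segment is *n.
Position 2: Gamol has u, Irsol has u, Ratasish has o. Ratasish preserves o here (none of its changes turn any other segment into o), so the proto-segment is *o.
Verify the candidate proto-form against each daughter:
Gamol: *zontanfi > zontanhi > zuntanhi  (by unconditioned shift, pre-nasal raising)
Irsol: *zontanfi > zontamfi > zontemfi > zuntemfi  (by nasal place assimilation, vowel merger, vowel merger)
Ratasish: start from *zontanfi.
  rule 1: no change — zontanfi
  rule 2 (vowel merger): zontanfi → zontenfi
  rule 3 (palatalisation): zontenfi → zonsenfi
  ⇒ Ratasish zonsenfi
*zontanfi is the unique common source.

*zontanfi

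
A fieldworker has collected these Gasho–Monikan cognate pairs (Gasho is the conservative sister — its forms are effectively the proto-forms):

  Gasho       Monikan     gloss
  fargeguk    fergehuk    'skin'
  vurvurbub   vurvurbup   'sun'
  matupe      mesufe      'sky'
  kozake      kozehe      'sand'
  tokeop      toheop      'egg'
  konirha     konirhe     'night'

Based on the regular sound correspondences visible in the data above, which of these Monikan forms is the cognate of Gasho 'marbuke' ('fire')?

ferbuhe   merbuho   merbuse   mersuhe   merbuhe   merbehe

fargeguk ~ fergehuk — Gasho a corresponds to Monikan e after a consonant, before r.
kozake ~ kozehe, tokeop ~ toheop — Gasho k corresponds to Monikan h between vowels (before a front vowel).
Applying these to Gasho 'marbuke':
  marbuke → merbuke   (a→e after a consonant, before r)
  merbuke → merbuhe   (k→h between vowels (before a front vowel))
So the Monikan cognate is 'merbuhe'.

merbuhe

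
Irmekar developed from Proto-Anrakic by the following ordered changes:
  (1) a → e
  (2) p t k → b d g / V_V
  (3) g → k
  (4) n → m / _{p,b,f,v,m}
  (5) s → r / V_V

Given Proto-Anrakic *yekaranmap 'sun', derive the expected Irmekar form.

Irmekar: start from *yekaranmap.
  rule 1 (vowel merger): yekaranmap → yekerenmep
  rule 2 (intervocalic voicing): yekerenmep → yegerenmep
  rule 3 (unconditioned shift): yegerenmep → yekerenmep
  rule 4 (nasal place assimilation): yekerenmep → yekeremmep
  rule 5: no change — yekeremmep
  ⇒ Irmekar yekeremmep

yekeremmep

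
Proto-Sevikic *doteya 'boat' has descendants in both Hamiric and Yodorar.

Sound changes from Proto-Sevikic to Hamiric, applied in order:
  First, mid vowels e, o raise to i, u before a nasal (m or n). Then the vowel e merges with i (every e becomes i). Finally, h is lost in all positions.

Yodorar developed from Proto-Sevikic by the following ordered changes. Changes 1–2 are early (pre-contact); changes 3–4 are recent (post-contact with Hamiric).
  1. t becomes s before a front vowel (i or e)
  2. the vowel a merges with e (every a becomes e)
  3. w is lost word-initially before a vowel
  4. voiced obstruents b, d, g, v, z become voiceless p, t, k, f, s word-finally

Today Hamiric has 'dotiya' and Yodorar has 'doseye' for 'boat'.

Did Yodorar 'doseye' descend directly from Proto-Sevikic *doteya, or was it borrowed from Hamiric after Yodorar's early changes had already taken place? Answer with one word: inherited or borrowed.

inherited

If inherited, *doteya would pass through all of Yodorar's changes:
Yodorar: start from *doteya.
  rule 1 (palatalisation): doteya → doseya
  rule 2 (vowel merger): doseya → doseye
  rule 3: no change — doseye
  rule 4: no change — doseye
  ⇒ Yodorar doseye
If borrowed from Hamiric 'dotiya' after the early changes, it would undergo only the recent ones:
  rule 3 (glide loss): no change (dotiya)
  rule 4 (final devoicing): no change (dotiya)
  ⇒ as a loan: dotiya
Yodorar 'doseye' matches the inherited outcome exactly, so it is an inherited cognate, not a loan.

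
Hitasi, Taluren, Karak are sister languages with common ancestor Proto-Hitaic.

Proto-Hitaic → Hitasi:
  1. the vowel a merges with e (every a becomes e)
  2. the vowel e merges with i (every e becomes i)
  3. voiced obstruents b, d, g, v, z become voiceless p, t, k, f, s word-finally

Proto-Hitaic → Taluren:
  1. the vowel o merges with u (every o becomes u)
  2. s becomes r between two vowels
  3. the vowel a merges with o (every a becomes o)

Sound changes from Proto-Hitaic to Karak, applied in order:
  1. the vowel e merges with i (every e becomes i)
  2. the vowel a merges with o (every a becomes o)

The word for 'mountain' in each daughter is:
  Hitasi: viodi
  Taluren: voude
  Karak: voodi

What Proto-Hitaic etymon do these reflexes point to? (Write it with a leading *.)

Position 5: Hitasi has i, Taluren has e, Karak has i. Taluren preserves e here (none of its changes turn any other segment into e), so the proto-segment is *e.
Position 3: Hitasi has o, Taluren has u, Karak has o. Hitasi preserves o here (none of its changes turn any other segment into o), so the proto-segment is *o.
Verify the candidate proto-form against each daughter:
Hitasi: *vaode > veode > viodi  (by vowel merger, vowel merger)
Taluren: *vaode
  vaode → vaude   [vowel merger]
  vaude (rule 2 does not apply)
  vaude → voude   [vowel merger]
  giving Taluren voude.
Karak: *vaode > vaodi > voodi  (by vowel merger, vowel merger)
*vaode is the unique common source.

*vaode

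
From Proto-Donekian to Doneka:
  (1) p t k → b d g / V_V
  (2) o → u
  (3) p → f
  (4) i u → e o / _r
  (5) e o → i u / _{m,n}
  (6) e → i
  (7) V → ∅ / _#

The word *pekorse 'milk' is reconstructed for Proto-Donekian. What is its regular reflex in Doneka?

figors

Doneka: *pekorse
  pekorse → pegorse   [intervocalic voicing]
  pegorse → pegurse   [vowel merger]
  pegurse → fegurse   [unconditioned shift]
  fegurse → fegorse   [pre-rhotic lowering]
  fegorse (rule 5 does not apply)
  fegorse → figorsi   [vowel merger]
  figorsi → figors   [apocope]
  giving Doneka figors.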